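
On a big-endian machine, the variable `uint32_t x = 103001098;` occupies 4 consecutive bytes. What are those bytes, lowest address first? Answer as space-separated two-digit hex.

103001098 in hexadecimal, padded to 32 bits, is 0x0623AC0A.
Split into bytes (most-significant first): 06 23 AC 0A.
Big-endian stores the most-significant byte at the lowest address.
So the memory order matches the most-significant-first order: 06 23 AC 0A.

06 23 AC 0A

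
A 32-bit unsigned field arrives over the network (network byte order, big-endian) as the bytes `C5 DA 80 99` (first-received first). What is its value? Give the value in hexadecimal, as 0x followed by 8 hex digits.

Big-endian: lowest address holds the most-significant byte.
The bytes are already most-significant first: 0xC5DA8099.

0xC5DA8099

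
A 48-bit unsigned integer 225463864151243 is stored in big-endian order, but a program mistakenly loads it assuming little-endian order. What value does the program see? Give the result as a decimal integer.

223529574665933

225463864151243 in 48-bit hexadecimal is 0xCD0EE5884CCB.
Stored big-endian, the bytes at ascending addresses are CD 0E E5 88 4C CB.
Read back as little-endian, the first byte is least significant, giving 0xCB4C88E50ECD.
0xCB4C88E50ECD = 223529574665933.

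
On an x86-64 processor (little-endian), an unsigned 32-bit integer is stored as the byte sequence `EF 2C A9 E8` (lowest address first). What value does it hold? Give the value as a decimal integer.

Little-endian: lowest address holds the least-significant byte.
Reassemble most-significant byte first: E8 A9 2C EF → 0xE8A92CEF.
0xE8A92CEF = 3903401199.

3903401199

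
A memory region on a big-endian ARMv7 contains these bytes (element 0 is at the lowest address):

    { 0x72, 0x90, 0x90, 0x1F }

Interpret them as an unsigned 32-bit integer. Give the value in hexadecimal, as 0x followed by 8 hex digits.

Big-endian stores the most-significant byte at the lowest address.
The bytes are already most-significant first: 0x7290901F.

0x7290901F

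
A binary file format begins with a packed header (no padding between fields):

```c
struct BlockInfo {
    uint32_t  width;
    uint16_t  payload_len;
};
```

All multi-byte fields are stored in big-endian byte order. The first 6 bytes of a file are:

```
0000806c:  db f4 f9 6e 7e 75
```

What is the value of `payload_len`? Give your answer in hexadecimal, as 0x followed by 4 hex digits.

0x7E75

`payload_len` follows `width` (4 bytes), so it starts at byte offset 4 and occupies 2 bytes.
Bytes at offsets 4..5: 7E 75.
Big-endian stores the most-significant byte at the lowest address.
The bytes are already most-significant first: 0x7E75.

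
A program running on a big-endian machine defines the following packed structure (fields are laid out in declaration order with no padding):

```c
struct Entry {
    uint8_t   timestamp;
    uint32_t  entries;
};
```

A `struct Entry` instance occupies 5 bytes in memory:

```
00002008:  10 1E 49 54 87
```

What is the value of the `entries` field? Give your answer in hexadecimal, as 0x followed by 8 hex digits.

`entries` follows `timestamp` (1 byte), so it starts at byte offset 1 and occupies 4 bytes.
Bytes at offsets 1..4: 1E 49 54 87.
Big-endian: lowest address holds the most-significant byte.
The bytes are already most-significant first: 0x1E495487.

0x1E495487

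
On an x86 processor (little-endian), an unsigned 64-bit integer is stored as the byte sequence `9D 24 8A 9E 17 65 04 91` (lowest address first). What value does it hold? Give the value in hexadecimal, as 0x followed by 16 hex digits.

0x910465179E8A249D

Little-endian: lowest address holds the least-significant byte.
Reassemble most-significant byte first: 91 04 65 17 9E 8A 24 9D → 0x910465179E8A249D.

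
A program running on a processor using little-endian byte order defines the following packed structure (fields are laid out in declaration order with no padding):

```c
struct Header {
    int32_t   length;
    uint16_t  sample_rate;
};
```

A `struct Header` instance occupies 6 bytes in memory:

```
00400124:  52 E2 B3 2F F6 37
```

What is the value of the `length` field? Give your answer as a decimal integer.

`length` is the first field, at byte offset 0, occupying 4 bytes.
Bytes at offsets 0..3: 52 E2 B3 2F.
In little-endian order the low byte comes first in memory.
Reassemble most-significant byte first: 2F B3 E2 52 → 0x2FB3E252.
0x2FB3E252 = 800318034.

800318034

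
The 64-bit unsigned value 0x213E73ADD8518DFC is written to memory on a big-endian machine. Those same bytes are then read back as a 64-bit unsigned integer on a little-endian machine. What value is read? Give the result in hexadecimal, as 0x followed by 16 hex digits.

Stored big-endian, the bytes at ascending addresses are 21 3E 73 AD D8 51 8D FC.
Read back as little-endian, the first byte is least significant, giving 0xFC8D51D8AD733E21.

0xFC8D51D8AD733E21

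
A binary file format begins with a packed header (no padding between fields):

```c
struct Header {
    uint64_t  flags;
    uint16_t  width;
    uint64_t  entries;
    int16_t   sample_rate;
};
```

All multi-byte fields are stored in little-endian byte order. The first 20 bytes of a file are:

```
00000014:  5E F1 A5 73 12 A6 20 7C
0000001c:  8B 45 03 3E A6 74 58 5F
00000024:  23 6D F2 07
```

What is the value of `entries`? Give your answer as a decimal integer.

7864234207837830659

`entries` follows `flags` (8 B), `width` (2 B), so it starts at offset 8 + 2 = 10 and occupies 8 bytes.
Bytes at offsets 10..17: 03 3E A6 74 58 5F 23 6D.
Little-endian: lowest address holds the least-significant byte.
Reassemble most-significant byte first: 6D 23 5F 58 74 A6 3E 03 → 0x6D235F5874A63E03.
0x6D235F5874A63E03 = 7864234207837830659.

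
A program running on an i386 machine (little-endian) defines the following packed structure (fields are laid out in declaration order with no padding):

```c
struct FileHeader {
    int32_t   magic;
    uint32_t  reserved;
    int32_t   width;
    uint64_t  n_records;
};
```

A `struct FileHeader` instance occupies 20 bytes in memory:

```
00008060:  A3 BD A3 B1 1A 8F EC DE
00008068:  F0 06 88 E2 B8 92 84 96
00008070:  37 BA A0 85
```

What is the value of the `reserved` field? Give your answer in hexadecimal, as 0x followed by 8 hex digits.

0xDEEC8F1A

`reserved` follows `magic` (4 bytes), so it starts at byte offset 4 and occupies 4 bytes.
Bytes at offsets 4..7: 1A 8F EC DE.
In little-endian order the low byte comes first in memory.
Reassemble most-significant byte first: DE EC 8F 1A → 0xDEEC8F1A.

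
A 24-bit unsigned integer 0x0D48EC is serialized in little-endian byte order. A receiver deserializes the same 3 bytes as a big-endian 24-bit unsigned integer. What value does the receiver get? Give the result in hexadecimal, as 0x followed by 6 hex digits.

0xEC480D

Stored little-endian, the bytes at ascending addresses are EC 48 0D.
Read back as big-endian, the last byte is least significant, giving 0xEC480D.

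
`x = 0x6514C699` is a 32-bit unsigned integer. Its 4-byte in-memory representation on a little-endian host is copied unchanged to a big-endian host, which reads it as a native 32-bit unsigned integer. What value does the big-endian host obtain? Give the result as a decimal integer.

2579895397

Stored little-endian, the bytes at ascending addresses are 99 C6 14 65.
Read back as big-endian, the last byte is least significant, giving 0x99C61465.
0x99C61465 = 2579895397.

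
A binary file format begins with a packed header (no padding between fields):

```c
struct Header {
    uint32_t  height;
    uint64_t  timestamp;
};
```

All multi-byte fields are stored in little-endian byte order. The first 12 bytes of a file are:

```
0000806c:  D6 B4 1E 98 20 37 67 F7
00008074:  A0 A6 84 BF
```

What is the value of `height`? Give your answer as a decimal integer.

2552149206

`height` is the first field, at byte offset 0, occupying 4 bytes.
Bytes at offsets 0..3: D6 B4 1E 98.
In little-endian order the low byte comes first in memory.
Reassemble most-significant byte first: 98 1E B4 D6 → 0x981EB4D6.
0x981EB4D6 = 2552149206.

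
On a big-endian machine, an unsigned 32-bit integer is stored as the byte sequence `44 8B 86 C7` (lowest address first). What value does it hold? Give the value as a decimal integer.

Big-endian: lowest address holds the most-significant byte.
The bytes are already most-significant first: 0x448B86C7.
0x448B86C7 = 1149994695.

1149994695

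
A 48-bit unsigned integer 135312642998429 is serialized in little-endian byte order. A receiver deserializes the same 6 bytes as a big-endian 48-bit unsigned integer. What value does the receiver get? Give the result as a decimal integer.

172623425048699

135312642998429 in 48-bit hexadecimal is 0x7B10EE05009D.
Stored little-endian, the bytes at ascending addresses are 9D 00 05 EE 10 7B.
Read back as big-endian, the last byte is least significant, giving 0x9D0005EE107B.
0x9D0005EE107B = 172623425048699.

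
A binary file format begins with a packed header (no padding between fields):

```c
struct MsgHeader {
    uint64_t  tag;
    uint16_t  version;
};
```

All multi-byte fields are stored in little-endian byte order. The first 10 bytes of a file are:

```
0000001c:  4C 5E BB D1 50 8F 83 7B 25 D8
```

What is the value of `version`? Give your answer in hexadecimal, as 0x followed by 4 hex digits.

`version` follows `tag` (8 bytes), so it starts at byte offset 8 and occupies 2 bytes.
Bytes at offsets 8..9: 25 D8.
Little-endian: lowest address holds the least-significant byte.
Reassemble most-significant byte first: D8 25 → 0xD825.

0xD825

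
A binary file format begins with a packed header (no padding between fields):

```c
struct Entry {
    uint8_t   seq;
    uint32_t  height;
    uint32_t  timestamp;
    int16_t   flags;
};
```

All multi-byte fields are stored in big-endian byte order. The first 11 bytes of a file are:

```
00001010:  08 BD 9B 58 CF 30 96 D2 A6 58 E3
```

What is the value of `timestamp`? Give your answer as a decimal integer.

815190694

`timestamp` follows `seq` (1 B), `height` (4 B), so it starts at offset 1 + 4 = 5 and occupies 4 bytes.
Bytes at offsets 5..8: 30 96 D2 A6.
In big-endian order the high byte comes first in memory.
The bytes are already most-significant first: 0x3096D2A6.
0x3096D2A6 = 815190694.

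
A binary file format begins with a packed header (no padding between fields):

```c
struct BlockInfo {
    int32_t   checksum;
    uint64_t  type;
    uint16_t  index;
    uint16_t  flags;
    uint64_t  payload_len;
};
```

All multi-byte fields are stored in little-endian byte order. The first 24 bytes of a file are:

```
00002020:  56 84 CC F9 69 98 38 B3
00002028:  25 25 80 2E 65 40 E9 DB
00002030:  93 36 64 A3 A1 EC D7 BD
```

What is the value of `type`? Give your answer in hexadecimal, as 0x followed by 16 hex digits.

0x2E802525B3389869

`type` follows `checksum` (4 bytes), so it starts at byte offset 4 and occupies 8 bytes.
Bytes at offsets 4..11: 69 98 38 B3 25 25 80 2E.
Little-endian stores the least-significant byte at the lowest address.
Reassemble most-significant byte first: 2E 80 25 25 B3 38 98 69 → 0x2E802525B3389869.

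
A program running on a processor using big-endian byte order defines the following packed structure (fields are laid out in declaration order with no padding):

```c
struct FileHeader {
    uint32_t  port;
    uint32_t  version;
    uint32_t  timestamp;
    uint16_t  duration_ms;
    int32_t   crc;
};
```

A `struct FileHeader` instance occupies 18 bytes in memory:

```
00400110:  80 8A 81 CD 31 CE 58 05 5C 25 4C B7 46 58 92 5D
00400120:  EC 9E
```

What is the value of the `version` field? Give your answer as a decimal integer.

`version` follows `port` (4 bytes), so it starts at byte offset 4 and occupies 4 bytes.
Bytes at offsets 4..7: 31 CE 58 05.
Big-endian stores the most-significant byte at the lowest address.
The bytes are already most-significant first: 0x31CE5805.
0x31CE5805 = 835606533.

835606533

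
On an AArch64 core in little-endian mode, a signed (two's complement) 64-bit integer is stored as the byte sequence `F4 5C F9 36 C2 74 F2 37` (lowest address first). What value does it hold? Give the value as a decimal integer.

In little-endian order the low byte comes first in memory.
Reassemble most-significant byte first: 37 F2 74 C2 36 F9 5C F4 → 0x37F274C236F95CF4.
0x37F274C236F95CF4 = 4031412993944804596.

4031412993944804596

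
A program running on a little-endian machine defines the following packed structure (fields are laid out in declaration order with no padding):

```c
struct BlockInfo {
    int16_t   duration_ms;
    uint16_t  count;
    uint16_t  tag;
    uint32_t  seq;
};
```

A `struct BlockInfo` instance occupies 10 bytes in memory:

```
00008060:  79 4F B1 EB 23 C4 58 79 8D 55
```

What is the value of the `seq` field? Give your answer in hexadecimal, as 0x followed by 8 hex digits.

0x558D7958

`seq` follows `duration_ms` (2 B), `count` (2 B), `tag` (2 B), so it starts at offset 2 + 2 + 2 = 6 and occupies 4 bytes.
Bytes at offsets 6..9: 58 79 8D 55.
Little-endian: lowest address holds the least-significant byte.
Reassemble most-significant byte first: 55 8D 79 58 → 0x558D7958.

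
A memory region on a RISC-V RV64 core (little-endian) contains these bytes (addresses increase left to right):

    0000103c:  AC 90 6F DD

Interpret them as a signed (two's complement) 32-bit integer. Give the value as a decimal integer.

Little-endian stores the least-significant byte at the lowest address.
Reassemble most-significant byte first: DD 6F 90 AC → 0xDD6F90AC.
Top bit is set, so as a signed 32-bit value this is 0xDD6F90AC − 2^32 = -579891028.

-579891028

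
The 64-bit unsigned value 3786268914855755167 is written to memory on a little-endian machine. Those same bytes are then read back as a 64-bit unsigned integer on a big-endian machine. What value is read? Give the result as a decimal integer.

11510378756250766132

3786268914855755167 in 64-bit hexadecimal is 0x348B87847E14BD9F.
Stored little-endian, the bytes at ascending addresses are 9F BD 14 7E 84 87 8B 34.
Read back as big-endian, the last byte is least significant, giving 0x9FBD147E84878B34.
0x9FBD147E84878B34 = 11510378756250766132.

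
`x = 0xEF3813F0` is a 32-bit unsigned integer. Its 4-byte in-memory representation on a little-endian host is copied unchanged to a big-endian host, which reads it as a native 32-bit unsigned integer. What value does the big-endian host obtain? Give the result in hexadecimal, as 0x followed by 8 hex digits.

0xF01338EF

Stored little-endian, the bytes at ascending addresses are F0 13 38 EF.
Read back as big-endian, the last byte is least significant, giving 0xF01338EF.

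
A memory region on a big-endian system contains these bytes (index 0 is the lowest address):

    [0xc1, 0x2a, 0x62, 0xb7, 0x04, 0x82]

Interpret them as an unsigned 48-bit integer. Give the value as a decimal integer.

In big-endian order the high byte comes first in memory.
The bytes are already most-significant first: 0xC12A62B70482.
0xC12A62B70482 = 212387788948610.

212387788948610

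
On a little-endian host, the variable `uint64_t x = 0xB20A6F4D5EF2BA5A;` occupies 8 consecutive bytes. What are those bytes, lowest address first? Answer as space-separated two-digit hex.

Split into bytes (most-significant first): B2 0A 6F 4D 5E F2 BA 5A.
In little-endian order the low byte comes first in memory.
So at ascending addresses the bytes are 5A BA F2 5E 4D 6F 0A B2.

5A BA F2 5E 4D 6F 0A B2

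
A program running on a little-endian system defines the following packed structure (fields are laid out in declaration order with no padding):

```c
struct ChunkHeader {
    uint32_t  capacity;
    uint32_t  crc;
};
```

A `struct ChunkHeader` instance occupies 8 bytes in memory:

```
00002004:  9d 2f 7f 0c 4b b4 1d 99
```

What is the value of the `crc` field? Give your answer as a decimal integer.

`crc` follows `capacity` (4 bytes), so it starts at byte offset 4 and occupies 4 bytes.
Bytes at offsets 4..7: 4B B4 1D 99.
In little-endian order the low byte comes first in memory.
Reassemble most-significant byte first: 99 1D B4 4B → 0x991DB44B.
0x991DB44B = 2568860747.

2568860747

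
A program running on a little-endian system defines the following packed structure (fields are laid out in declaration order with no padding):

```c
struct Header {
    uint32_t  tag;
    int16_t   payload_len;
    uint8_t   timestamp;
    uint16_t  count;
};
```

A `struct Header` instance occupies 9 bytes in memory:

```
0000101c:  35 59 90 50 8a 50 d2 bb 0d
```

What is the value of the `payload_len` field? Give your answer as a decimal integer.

20618

`payload_len` follows `tag` (4 bytes), so it starts at byte offset 4 and occupies 2 bytes.
Bytes at offsets 4..5: 8A 50.
In little-endian order the low byte comes first in memory.
Reassemble most-significant byte first: 50 8A → 0x508A.
0x508A = 20618.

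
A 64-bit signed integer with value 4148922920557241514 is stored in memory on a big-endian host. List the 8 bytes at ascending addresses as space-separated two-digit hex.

39 93 EF 6A 10 4A 64 AA

4148922920557241514 in hexadecimal, padded to 64 bits, is 0x3993EF6A104A64AA.
Split into bytes (most-significant first): 39 93 EF 6A 10 4A 64 AA.
In big-endian order the high byte comes first in memory.
So the memory order matches the most-significant-first order: 39 93 EF 6A 10 4A 64 AA.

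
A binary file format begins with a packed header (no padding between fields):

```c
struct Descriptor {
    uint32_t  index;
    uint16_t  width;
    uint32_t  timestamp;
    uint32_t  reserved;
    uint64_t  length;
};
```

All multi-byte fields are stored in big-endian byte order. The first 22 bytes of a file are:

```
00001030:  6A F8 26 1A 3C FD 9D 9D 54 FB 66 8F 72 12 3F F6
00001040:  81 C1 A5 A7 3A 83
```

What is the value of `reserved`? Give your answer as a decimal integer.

1720676882

`reserved` follows `index` (4 B), `width` (2 B), `timestamp` (4 B), so it starts at offset 4 + 2 + 4 = 10 and occupies 4 bytes.
Bytes at offsets 10..13: 66 8F 72 12.
Big-endian: lowest address holds the most-significant byte.
The bytes are already most-significant first: 0x668F7212.
0x668F7212 = 1720676882.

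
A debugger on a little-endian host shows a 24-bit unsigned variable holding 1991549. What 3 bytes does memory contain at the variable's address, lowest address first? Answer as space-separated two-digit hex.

1991549 in hexadecimal, padded to 24 bits, is 0x1E637D.
Split into bytes (most-significant first): 1E 63 7D.
Little-endian stores the least-significant byte at the lowest address.
So at ascending addresses the bytes are 7D 63 1E.

7D 63 1E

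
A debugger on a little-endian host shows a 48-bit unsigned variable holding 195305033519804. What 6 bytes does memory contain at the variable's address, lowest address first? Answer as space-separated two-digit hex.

195305033519804 in hexadecimal, padded to 48 bits, is 0xB1A0FF2552BC.
Split into bytes (most-significant first): B1 A0 FF 25 52 BC.
Little-endian: lowest address holds the least-significant byte.
So at ascending addresses the bytes are BC 52 25 FF A0 B1.

BC 52 25 FF A0 B1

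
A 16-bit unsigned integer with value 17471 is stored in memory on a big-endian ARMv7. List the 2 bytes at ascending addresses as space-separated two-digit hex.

44 3F

17471 in hexadecimal, padded to 16 bits, is 0x443F.
Split into bytes (most-significant first): 44 3F.
Big-endian stores the most-significant byte at the lowest address.
So the memory order matches the most-significant-first order: 44 3F.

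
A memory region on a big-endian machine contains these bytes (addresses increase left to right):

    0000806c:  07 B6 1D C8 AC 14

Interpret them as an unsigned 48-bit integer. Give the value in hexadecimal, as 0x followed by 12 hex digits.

0x07B61DC8AC14

Big-endian stores the most-significant byte at the lowest address.
The bytes are already most-significant first: 0x07B61DC8AC14.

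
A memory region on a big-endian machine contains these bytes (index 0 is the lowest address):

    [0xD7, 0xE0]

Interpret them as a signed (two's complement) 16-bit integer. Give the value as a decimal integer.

-10272

Big-endian: lowest address holds the most-significant byte.
The bytes are already most-significant first: 0xD7E0.
Top bit is set, so as a signed 16-bit value this is 0xD7E0 − 2^16 = -10272.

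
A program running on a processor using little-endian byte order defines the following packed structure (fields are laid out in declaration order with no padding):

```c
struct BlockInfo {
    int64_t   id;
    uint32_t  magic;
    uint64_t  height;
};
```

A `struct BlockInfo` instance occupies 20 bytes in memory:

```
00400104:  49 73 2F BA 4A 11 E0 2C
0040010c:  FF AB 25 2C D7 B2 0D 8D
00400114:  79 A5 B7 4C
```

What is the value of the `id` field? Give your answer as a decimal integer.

3233603545100940105

`id` is the first field, at byte offset 0, occupying 8 bytes.
Bytes at offsets 0..7: 49 73 2F BA 4A 11 E0 2C.
Little-endian: lowest address holds the least-significant byte.
Reassemble most-significant byte first: 2C E0 11 4A BA 2F 73 49 → 0x2CE0114ABA2F7349.
0x2CE0114ABA2F7349 = 3233603545100940105.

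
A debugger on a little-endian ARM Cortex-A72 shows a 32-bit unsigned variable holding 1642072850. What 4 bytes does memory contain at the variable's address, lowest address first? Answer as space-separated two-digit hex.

1642072850 in hexadecimal, padded to 32 bits, is 0x61E00B12.
Split into bytes (most-significant first): 61 E0 0B 12.
In little-endian order the low byte comes first in memory.
So at ascending addresses the bytes are 12 0B E0 61.

12 0B E0 61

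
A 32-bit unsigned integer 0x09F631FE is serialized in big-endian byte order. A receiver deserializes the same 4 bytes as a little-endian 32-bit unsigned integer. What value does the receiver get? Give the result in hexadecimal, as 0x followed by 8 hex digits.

Stored big-endian, the bytes at ascending addresses are 09 F6 31 FE.
Read back as little-endian, the first byte is least significant, giving 0xFE31F609.

0xFE31F609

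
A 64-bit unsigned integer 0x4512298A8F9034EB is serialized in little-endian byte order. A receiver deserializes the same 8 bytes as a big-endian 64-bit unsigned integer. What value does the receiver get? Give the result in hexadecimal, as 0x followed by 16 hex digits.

Stored little-endian, the bytes at ascending addresses are EB 34 90 8F 8A 29 12 45.
Read back as big-endian, the last byte is least significant, giving 0xEB34908F8A291245.

0xEB34908F8A291245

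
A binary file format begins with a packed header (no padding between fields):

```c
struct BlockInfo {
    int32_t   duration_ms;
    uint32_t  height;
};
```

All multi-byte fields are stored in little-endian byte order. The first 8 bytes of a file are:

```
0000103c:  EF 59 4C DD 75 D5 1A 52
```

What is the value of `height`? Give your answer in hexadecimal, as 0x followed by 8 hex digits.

`height` follows `duration_ms` (4 bytes), so it starts at byte offset 4 and occupies 4 bytes.
Bytes at offsets 4..7: 75 D5 1A 52.
In little-endian order the low byte comes first in memory.
Reassemble most-significant byte first: 52 1A D5 75 → 0x521AD575.

0x521AD575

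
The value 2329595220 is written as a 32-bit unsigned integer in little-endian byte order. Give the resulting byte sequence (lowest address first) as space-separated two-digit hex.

2329595220 in hexadecimal, padded to 32 bits, is 0x8ADACD54.
Split into bytes (most-significant first): 8A DA CD 54.
Little-endian: lowest address holds the least-significant byte.
So at ascending addresses the bytes are 54 CD DA 8A.

54 CD DA 8A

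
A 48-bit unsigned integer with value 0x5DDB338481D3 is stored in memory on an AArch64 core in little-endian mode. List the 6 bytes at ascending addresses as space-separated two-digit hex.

Split into bytes (most-significant first): 5D DB 33 84 81 D3.
Little-endian: lowest address holds the least-significant byte.
So at ascending addresses the bytes are D3 81 84 33 DB 5D.

D3 81 84 33 DB 5D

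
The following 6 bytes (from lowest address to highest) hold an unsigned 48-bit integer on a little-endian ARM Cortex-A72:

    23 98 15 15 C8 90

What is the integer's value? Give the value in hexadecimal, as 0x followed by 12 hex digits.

0x90C815159823

Little-endian: lowest address holds the least-significant byte.
Reassemble most-significant byte first: 90 C8 15 15 98 23 → 0x90C815159823.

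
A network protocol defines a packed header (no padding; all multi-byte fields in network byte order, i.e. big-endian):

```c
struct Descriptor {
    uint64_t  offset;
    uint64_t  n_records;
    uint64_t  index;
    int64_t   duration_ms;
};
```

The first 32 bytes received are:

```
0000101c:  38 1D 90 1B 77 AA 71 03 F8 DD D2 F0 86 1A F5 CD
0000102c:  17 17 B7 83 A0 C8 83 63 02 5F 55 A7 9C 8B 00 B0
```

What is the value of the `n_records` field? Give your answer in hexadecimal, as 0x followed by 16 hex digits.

`n_records` follows `offset` (8 bytes), so it starts at byte offset 8 and occupies 8 bytes.
Bytes at offsets 8..15: F8 DD D2 F0 86 1A F5 CD.
Big-endian stores the most-significant byte at the lowest address.
The bytes are already most-significant first: 0xF8DDD2F0861AF5CD.

0xF8DDD2F0861AF5CD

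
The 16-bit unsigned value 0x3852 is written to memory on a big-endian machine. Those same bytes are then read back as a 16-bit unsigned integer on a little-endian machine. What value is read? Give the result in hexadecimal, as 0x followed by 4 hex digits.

0x5238

Stored big-endian, the bytes at ascending addresses are 38 52.
Read back as little-endian, the first byte is least significant, giving 0x5238.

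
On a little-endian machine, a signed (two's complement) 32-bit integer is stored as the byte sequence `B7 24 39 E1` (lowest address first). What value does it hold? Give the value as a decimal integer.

In little-endian order the low byte comes first in memory.
Reassemble most-significant byte first: E1 39 24 B7 → 0xE13924B7.
Top bit is set, so as a signed 32-bit value this is 0xE13924B7 − 2^32 = -516348745.

-516348745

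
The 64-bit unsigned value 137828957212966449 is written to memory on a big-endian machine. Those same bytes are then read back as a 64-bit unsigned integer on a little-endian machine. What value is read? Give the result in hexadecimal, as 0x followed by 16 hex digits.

137828957212966449 in 64-bit hexadecimal is 0x01E9AAB4D270FE31.
Stored big-endian, the bytes at ascending addresses are 01 E9 AA B4 D2 70 FE 31.
Read back as little-endian, the first byte is least significant, giving 0x31FE70D2B4AAE901.

0x31FE70D2B4AAE901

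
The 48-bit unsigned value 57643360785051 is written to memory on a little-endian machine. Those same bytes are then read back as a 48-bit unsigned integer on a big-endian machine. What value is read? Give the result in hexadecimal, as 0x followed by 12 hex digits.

57643360785051 in 48-bit hexadecimal is 0x346D240B129B.
Stored little-endian, the bytes at ascending addresses are 9B 12 0B 24 6D 34.
Read back as big-endian, the last byte is least significant, giving 0x9B120B246D34.

0x9B120B246D34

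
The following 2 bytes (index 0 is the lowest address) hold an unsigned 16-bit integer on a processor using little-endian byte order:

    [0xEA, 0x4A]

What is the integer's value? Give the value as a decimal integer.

In little-endian order the low byte comes first in memory.
Reassemble most-significant byte first: 4A EA → 0x4AEA.
0x4AEA = 19178.

19178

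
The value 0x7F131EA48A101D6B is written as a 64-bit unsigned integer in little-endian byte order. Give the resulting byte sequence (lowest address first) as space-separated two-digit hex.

Split into bytes (most-significant first): 7F 13 1E A4 8A 10 1D 6B.
Little-endian stores the least-significant byte at the lowest address.
So at ascending addresses the bytes are 6B 1D 10 8A A4 1E 13 7F.

6B 1D 10 8A A4 1E 13 7F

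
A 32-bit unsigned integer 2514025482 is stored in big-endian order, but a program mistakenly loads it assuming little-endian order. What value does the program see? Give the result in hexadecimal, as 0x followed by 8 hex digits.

0x0AFCD895

2514025482 in 32-bit hexadecimal is 0x95D8FC0A.
Stored big-endian, the bytes at ascending addresses are 95 D8 FC 0A.
Read back as little-endian, the first byte is least significant, giving 0x0AFCD895.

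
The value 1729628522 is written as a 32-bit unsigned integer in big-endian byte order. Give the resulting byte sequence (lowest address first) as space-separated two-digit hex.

67 18 09 6A

1729628522 in hexadecimal, padded to 32 bits, is 0x6718096A.
Split into bytes (most-significant first): 67 18 09 6A.
In big-endian order the high byte comes first in memory.
So the memory order matches the most-significant-first order: 67 18 09 6A.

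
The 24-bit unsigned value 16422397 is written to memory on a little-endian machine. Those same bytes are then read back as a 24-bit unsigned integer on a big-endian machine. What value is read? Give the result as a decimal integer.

16422397 in 24-bit hexadecimal is 0xFA95FD.
Stored little-endian, the bytes at ascending addresses are FD 95 FA.
Read back as big-endian, the last byte is least significant, giving 0xFD95FA.
0xFD95FA = 16619002.

16619002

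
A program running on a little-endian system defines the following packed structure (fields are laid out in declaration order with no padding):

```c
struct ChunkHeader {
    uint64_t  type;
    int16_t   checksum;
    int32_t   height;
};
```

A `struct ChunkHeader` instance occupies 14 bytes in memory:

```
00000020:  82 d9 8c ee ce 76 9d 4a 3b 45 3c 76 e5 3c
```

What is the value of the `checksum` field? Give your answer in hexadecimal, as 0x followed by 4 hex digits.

0x453B

`checksum` follows `type` (8 bytes), so it starts at byte offset 8 and occupies 2 bytes.
Bytes at offsets 8..9: 3B 45.
In little-endian order the low byte comes first in memory.
Reassemble most-significant byte first: 45 3B → 0x453B.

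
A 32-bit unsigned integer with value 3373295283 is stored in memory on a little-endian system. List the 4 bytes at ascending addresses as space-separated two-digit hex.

B3 66 10 C9

3373295283 in hexadecimal, padded to 32 bits, is 0xC91066B3.
Split into bytes (most-significant first): C9 10 66 B3.
In little-endian order the low byte comes first in memory.
So at ascending addresses the bytes are B3 66 10 C9.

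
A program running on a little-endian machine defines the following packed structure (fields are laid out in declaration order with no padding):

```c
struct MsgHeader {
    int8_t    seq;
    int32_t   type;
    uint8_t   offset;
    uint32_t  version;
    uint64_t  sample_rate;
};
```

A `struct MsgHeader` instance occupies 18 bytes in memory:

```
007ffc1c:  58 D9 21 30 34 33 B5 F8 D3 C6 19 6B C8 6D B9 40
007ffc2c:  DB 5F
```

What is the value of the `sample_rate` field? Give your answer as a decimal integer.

`sample_rate` follows `seq` (1 B), `type` (4 B), `offset` (1 B), `version` (4 B), so it starts at offset 1 + 4 + 1 + 4 = 10 and occupies 8 bytes.
Bytes at offsets 10..17: 19 6B C8 6D B9 40 DB 5F.
Little-endian: lowest address holds the least-significant byte.
Reassemble most-significant byte first: 5F DB 40 B9 6D C8 6B 19 → 0x5FDB40B96DC86B19.
0x5FDB40B96DC86B19 = 6907185618657766169.

6907185618657766169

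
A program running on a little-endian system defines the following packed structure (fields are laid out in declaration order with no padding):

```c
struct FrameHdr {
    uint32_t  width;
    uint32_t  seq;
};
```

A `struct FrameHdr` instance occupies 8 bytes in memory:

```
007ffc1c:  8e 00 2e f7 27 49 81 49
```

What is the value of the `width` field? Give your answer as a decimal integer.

4146987150

`width` is the first field, at byte offset 0, occupying 4 bytes.
Bytes at offsets 0..3: 8E 00 2E F7.
In little-endian order the low byte comes first in memory.
Reassemble most-significant byte first: F7 2E 00 8E → 0xF72E008E.
0xF72E008E = 4146987150.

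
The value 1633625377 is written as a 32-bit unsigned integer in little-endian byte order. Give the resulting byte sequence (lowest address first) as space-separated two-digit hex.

1633625377 in hexadecimal, padded to 32 bits, is 0x615F2521.
Split into bytes (most-significant first): 61 5F 25 21.
In little-endian order the low byte comes first in memory.
So at ascending addresses the bytes are 21 25 5F 61.

21 25 5F 61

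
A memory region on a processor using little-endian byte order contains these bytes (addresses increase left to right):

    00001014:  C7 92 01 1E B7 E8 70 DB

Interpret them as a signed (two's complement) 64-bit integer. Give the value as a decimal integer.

-2634349908831661369

Little-endian: lowest address holds the least-significant byte.
Reassemble most-significant byte first: DB 70 E8 B7 1E 01 92 C7 → 0xDB70E8B71E0192C7.
Top bit is set, so as a signed 64-bit value this is 0xDB70E8B71E0192C7 − 2^64 = -2634349908831661369.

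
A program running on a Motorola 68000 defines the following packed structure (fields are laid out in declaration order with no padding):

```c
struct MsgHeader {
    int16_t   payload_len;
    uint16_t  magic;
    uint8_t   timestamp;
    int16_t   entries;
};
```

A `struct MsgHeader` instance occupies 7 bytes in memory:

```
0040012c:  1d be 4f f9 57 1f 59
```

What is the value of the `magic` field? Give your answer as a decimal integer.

20473

`magic` follows `payload_len` (2 bytes), so it starts at byte offset 2 and occupies 2 bytes.
Bytes at offsets 2..3: 4F F9.
In big-endian order the high byte comes first in memory.
The bytes are already most-significant first: 0x4FF9.
0x4FF9 = 20473.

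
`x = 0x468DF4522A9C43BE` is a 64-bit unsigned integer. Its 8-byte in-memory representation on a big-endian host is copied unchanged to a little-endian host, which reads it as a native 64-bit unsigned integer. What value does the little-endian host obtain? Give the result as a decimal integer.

13709973396240239942

Stored big-endian, the bytes at ascending addresses are 46 8D F4 52 2A 9C 43 BE.
Read back as little-endian, the first byte is least significant, giving 0xBE439C2A52F48D46.
0xBE439C2A52F48D46 = 13709973396240239942.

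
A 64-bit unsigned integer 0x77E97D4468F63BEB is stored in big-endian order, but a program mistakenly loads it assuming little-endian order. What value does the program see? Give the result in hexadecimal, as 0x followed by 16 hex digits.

0xEB3BF668447DE977

Stored big-endian, the bytes at ascending addresses are 77 E9 7D 44 68 F6 3B EB.
Read back as little-endian, the first byte is least significant, giving 0xEB3BF668447DE977.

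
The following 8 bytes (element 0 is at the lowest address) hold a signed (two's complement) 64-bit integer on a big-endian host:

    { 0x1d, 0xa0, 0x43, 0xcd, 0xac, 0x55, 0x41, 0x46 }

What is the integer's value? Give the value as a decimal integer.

In big-endian order the high byte comes first in memory.
The bytes are already most-significant first: 0x1DA043CDAC554146.
0x1DA043CDAC554146 = 2134780774012240198.

2134780774012240198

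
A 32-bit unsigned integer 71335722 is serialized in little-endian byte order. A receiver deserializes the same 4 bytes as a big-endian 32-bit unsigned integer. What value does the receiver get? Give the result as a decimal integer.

71335722 in 32-bit hexadecimal is 0x04407F2A.
Stored little-endian, the bytes at ascending addresses are 2A 7F 40 04.
Read back as big-endian, the last byte is least significant, giving 0x2A7F4004.
0x2A7F4004 = 712982532.

712982532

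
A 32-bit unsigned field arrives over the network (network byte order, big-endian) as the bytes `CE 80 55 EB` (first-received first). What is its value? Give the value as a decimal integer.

3464517099

In big-endian order the high byte comes first in memory.
The bytes are already most-significant first: 0xCE8055EB.
0xCE8055EB = 3464517099.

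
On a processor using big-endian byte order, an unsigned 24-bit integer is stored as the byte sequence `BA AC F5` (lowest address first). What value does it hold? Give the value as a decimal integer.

Big-endian stores the most-significant byte at the lowest address.
The bytes are already most-significant first: 0xBAACF5.
0xBAACF5 = 12233973.

12233973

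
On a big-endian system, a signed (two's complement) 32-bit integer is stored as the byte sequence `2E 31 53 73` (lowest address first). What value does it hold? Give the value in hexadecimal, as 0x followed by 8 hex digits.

0x2E315373

In big-endian order the high byte comes first in memory.
The bytes are already most-significant first: 0x2E315373.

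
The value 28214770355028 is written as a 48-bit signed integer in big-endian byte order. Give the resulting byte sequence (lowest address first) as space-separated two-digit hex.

28214770355028 in hexadecimal, padded to 48 bits, is 0x19A9435D4B54.
Split into bytes (most-significant first): 19 A9 43 5D 4B 54.
Big-endian stores the most-significant byte at the lowest address.
So the memory order matches the most-significant-first order: 19 A9 43 5D 4B 54.

19 A9 43 5D 4B 54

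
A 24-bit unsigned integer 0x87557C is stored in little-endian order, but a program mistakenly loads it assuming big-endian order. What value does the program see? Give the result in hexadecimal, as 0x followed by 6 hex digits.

0x7C5587

Stored little-endian, the bytes at ascending addresses are 7C 55 87.
Read back as big-endian, the last byte is least significant, giving 0x7C5587.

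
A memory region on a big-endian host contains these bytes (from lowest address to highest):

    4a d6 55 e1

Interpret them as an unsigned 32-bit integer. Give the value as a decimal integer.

1255560673

In big-endian order the high byte comes first in memory.
The bytes are already most-significant first: 0x4AD655E1.
0x4AD655E1 = 1255560673.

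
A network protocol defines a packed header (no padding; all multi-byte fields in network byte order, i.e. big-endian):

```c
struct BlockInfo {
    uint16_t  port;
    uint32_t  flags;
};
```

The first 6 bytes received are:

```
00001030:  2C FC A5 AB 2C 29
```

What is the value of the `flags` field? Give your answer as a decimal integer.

`flags` follows `port` (2 bytes), so it starts at byte offset 2 and occupies 4 bytes.
Bytes at offsets 2..5: A5 AB 2C 29.
Big-endian stores the most-significant byte at the lowest address.
The bytes are already most-significant first: 0xA5AB2C29.
0xA5AB2C29 = 2779458601.

2779458601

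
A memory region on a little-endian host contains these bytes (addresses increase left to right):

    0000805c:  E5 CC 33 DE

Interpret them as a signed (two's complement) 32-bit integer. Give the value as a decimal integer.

-567030555

Little-endian stores the least-significant byte at the lowest address.
Reassemble most-significant byte first: DE 33 CC E5 → 0xDE33CCE5.
Top bit is set, so as a signed 32-bit value this is 0xDE33CCE5 − 2^32 = -567030555.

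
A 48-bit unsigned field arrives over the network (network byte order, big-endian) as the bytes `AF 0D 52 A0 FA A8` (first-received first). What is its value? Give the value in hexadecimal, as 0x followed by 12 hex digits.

0xAF0D52A0FAA8

Big-endian stores the most-significant byte at the lowest address.
The bytes are already most-significant first: 0xAF0D52A0FAA8.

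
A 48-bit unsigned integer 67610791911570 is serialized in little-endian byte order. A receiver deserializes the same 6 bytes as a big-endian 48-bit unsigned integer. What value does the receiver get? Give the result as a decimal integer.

67610791911570 in 48-bit hexadecimal is 0x3D7DDD3C2092.
Stored little-endian, the bytes at ascending addresses are 92 20 3C DD 7D 3D.
Read back as big-endian, the last byte is least significant, giving 0x92203CDD7D3D.
0x92203CDD7D3D = 160667157757245.

160667157757245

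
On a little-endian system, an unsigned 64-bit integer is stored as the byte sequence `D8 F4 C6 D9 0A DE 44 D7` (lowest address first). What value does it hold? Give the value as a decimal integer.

15511767154755564760

Little-endian: lowest address holds the least-significant byte.
Reassemble most-significant byte first: D7 44 DE 0A D9 C6 F4 D8 → 0xD744DE0AD9C6F4D8.
0xD744DE0AD9C6F4D8 = 15511767154755564760.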